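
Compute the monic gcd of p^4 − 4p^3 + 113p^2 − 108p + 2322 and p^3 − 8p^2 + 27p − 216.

Repeated division with remainder:
  p^4 − 4p^3 + 113p^2 − 108p + 2322 = (p + 4)(p^3 − 8p^2 + 27p − 216) + (118p^2 + 3186)
  p^3 − 8p^2 + 27p − 216 = ((1/118)p − 4/59)(118p^2 + 3186) + (0)
Last nonzero remainder: 118p^2 + 3186. Dividing through by 118 gives the monic gcd p^2 + 27.

p^2 + 27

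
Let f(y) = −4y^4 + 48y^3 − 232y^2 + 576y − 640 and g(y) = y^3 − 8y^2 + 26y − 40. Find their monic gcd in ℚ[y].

Repeated division with remainder:
  −4y^4 + 48y^3 − 232y^2 + 576y − 640 = (−4y + 16)(y^3 − 8y^2 + 26y − 40) + (0)
The last nonzero remainder y^3 − 8y^2 + 26y − 40 is already monic.

y^3 − 8y^2 + 26y − 40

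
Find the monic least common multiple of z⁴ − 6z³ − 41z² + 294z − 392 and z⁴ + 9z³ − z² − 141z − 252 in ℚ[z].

z⁶ − 68z⁴ − 6z³ + 1003z² + 294z − 3528

Euclidean algorithm in ℚ[z]:
  z⁴ − 6z³ − 41z² + 294z − 392 = (z⁴ + 9z³ − z² − 141z − 252) + (−15z³ − 40z² + 435z − 140)
  z⁴ + 9z³ − z² − 141z − 252 = (−(1/15)z − 19/45)(−15z³ − 40z² + 435z − 140) + ((100/9)z² + (100/3)z − 2800/9)
  −15z³ − 40z² + 435z − 140 = (−(27/20)z + 9/20)((100/9)z² + (100/3)z − 2800/9) + (0)
Last nonzero remainder: (100/9)z² + (100/3)z − 2800/9. Dividing through by 100/9 gives the monic gcd z² + 3z − 28.
Then lcm(f, g) = f·g / gcd(f, g); expanding and making the result monic gives the answer.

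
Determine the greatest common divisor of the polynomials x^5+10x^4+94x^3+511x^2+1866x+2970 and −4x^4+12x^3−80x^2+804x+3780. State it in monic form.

x^3+4x^2+48x+135

By polynomial division,
  x^5+10x^4+94x^3+511x^2+1866x+2970 = (−(1/4)x−13/4)(−4x^4+12x^3−80x^2+804x+3780) + (113x^3+452x^2+5424x+15255)
  −4x^4+12x^3−80x^2+804x+3780 = (−(4/113)x+28/113)(113x^3+452x^2+5424x+15255) + (0)
Last nonzero remainder: 113x^3+452x^2+5424x+15255. Dividing through by 113 gives the monic gcd x^3+4x^2+48x+135.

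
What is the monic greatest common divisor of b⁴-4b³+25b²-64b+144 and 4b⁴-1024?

Euclidean algorithm in ℚ[b]:
  b⁴-4b³+25b²-64b+144 = (1/4)(4b⁴-1024) + (-4b³+25b²-64b+400)
  4b⁴-1024 = (-b-25/4)(-4b³+25b²-64b+400) + ((369/4)b²+1476)
  -4b³+25b²-64b+400 = (-(16/369)b+100/369)((369/4)b²+1476) + (0)
Last nonzero remainder: (369/4)b²+1476. Dividing through by 369/4 gives the monic gcd b²+16.

b²+16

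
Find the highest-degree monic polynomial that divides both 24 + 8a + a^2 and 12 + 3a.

Repeated division with remainder:
  a^2 + 8a + 24 = ((1/3)a + 4/3)(3a + 12) + (8)
  3a + 12 = ((3/8)a + 3/2)(8) + (0)
The last nonzero remainder is the constant 8, so the polynomials are coprime and gcd = 1.

1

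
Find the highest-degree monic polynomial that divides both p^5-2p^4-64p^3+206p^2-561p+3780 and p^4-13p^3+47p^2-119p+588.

p^3-6p^2+5p-84

Repeated division with remainder:
  p^5-2p^4-64p^3+206p^2-561p+3780 = (p+11)(p^4-13p^3+47p^2-119p+588) + (32p^3-192p^2+160p-2688)
  p^4-13p^3+47p^2-119p+588 = ((1/32)p-7/32)(32p^3-192p^2+160p-2688) + (0)
Last nonzero remainder: 32p^3-192p^2+160p-2688. Dividing through by 32 gives the monic gcd p^3-6p^2+5p-84.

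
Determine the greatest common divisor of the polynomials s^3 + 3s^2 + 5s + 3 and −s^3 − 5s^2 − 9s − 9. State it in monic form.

s^2 + 2s + 3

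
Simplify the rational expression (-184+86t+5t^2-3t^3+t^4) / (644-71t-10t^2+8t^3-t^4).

By polynomial division,
  t^4-3t^3+5t^2+86t-184 = (-1)(-t^4+8t^3-10t^2-71t+644) + (5t^3-5t^2+15t+460)
  -t^4+8t^3-10t^2-71t+644 = (-(1/5)t+7/5)(5t^3-5t^2+15t+460) + (0)
Last nonzero remainder: 5t^3-5t^2+15t+460. Dividing through by 5 gives the monic gcd t^3-t^2+3t+92.
Cancel t^3-t^2+3t+92 from numerator and denominator to get the reduced form.

(2-t)/(-7+t)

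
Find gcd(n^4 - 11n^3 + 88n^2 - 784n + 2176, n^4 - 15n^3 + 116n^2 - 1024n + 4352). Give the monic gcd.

Apply the Euclidean algorithm:
  n^4 - 11n^3 + 88n^2 - 784n + 2176 = (n^4 - 15n^3 + 116n^2 - 1024n + 4352) + (4n^3 - 28n^2 + 240n - 2176)
  n^4 - 15n^3 + 116n^2 - 1024n + 4352 = ((1/4)n - 2)(4n^3 - 28n^2 + 240n - 2176) + (0)
Last nonzero remainder: 4n^3 - 28n^2 + 240n - 2176. Dividing through by 4 gives the monic gcd n^3 - 7n^2 + 60n - 544.

n^3 - 7n^2 + 60n - 544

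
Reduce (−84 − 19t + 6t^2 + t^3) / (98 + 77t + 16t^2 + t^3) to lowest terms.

Repeated division with remainder:
  t^3 + 6t^2 − 19t − 84 = (t^3 + 16t^2 + 77t + 98) + (−10t^2 − 96t − 182)
  t^3 + 16t^2 + 77t + 98 = (−(1/10)t − 16/25)(−10t^2 − 96t − 182) + (−(66/25)t − 462/25)
  −10t^2 − 96t − 182 = ((125/33)t + 325/33)(−(66/25)t − 462/25) + (0)
Last nonzero remainder: −(66/25)t − 462/25. Dividing through by −66/25 gives the monic gcd t + 7.
Cancel t + 7 from numerator and denominator to get the reduced form.

(−12 − t + t^2)/(14 + 9t + t^2)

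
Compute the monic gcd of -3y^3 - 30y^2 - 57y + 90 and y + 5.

Euclidean algorithm in ℚ[y]:
  -3y^3 - 30y^2 - 57y + 90 = (-3y^2 - 15y + 18)(y + 5) + (0)
The last nonzero remainder y + 5 is already monic.

y + 5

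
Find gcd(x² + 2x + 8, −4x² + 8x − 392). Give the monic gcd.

Repeated division with remainder:
  x² + 2x + 8 = (−1/4)(−4x² + 8x − 392) + (4x − 90)
  −4x² + 8x − 392 = (−x − 41/2)(4x − 90) + (−2237)
  4x − 90 = (−(4/2237)x + 90/2237)(−2237) + (0)
The last nonzero remainder is the constant −2237, so the polynomials are coprime and gcd = 1.

1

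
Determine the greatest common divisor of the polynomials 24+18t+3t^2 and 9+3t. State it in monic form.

1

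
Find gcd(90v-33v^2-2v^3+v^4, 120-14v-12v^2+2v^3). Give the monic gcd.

Apply the Euclidean algorithm:
  v^4-2v^3-33v^2+90v = ((1/2)v+2)(2v^3-12v^2-14v+120) + (-2v^2+58v-240)
  2v^3-12v^2-14v+120 = (-v-23)(-2v^2+58v-240) + (1080v-5400)
  -2v^2+58v-240 = (-(1/540)v+2/45)(1080v-5400) + (0)
Last nonzero remainder: 1080v-5400. Dividing through by 1080 gives the monic gcd v-5.

-5+v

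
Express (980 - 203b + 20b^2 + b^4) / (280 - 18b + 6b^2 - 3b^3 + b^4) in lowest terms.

(49 + 7b + b^2)/(14 + 4b + b^2)

By polynomial division,
  b^4 + 20b^2 - 203b + 980 = (b^4 - 3b^3 + 6b^2 - 18b + 280) + (3b^3 + 14b^2 - 185b + 700)
  b^4 - 3b^3 + 6b^2 - 18b + 280 = ((1/3)b - 23/9)(3b^3 + 14b^2 - 185b + 700) + ((931/9)b^2 - (6517/9)b + 18620/9)
  3b^3 + 14b^2 - 185b + 700 = ((27/931)b + 45/133)((931/9)b^2 - (6517/9)b + 18620/9) + (0)
Last nonzero remainder: (931/9)b^2 - (6517/9)b + 18620/9. Dividing through by 931/9 gives the monic gcd b^2 - 7b + 20.
Cancel b^2 - 7b + 20 from numerator and denominator to get the reduced form.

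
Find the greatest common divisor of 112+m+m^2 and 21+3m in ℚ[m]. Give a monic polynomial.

1

Euclidean algorithm in ℚ[m]:
  m^2+m+112 = ((1/3)m-2)(3m+21) + (154)
  3m+21 = ((3/154)m+3/22)(154) + (0)
The last nonzero remainder is the constant 154, so the polynomials are coprime and gcd = 1.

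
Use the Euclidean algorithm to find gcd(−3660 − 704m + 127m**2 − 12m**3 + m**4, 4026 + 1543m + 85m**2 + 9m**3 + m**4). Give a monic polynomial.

Repeated division with remainder:
  m**4 − 12m**3 + 127m**2 − 704m − 3660 = (m**4 + 9m**3 + 85m**2 + 1543m + 4026) + (−21m**3 + 42m**2 − 2247m − 7686)
  m**4 + 9m**3 + 85m**2 + 1543m + 4026 = (−(1/21)m − 11/21)(−21m**3 + 42m**2 − 2247m − 7686) + (0)
Last nonzero remainder: −21m**3 + 42m**2 − 2247m − 7686. Dividing through by −21 gives the monic gcd m**3 − 2m**2 + 107m + 366.

366 + 107m − 2m**2 + m**3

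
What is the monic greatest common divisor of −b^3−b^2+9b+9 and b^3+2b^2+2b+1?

b+1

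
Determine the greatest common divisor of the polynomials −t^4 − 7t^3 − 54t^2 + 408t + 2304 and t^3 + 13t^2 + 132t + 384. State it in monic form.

Apply the Euclidean algorithm:
  −t^4 − 7t^3 − 54t^2 + 408t + 2304 = (−t + 6)(t^3 + 13t^2 + 132t + 384) + (0)
The last nonzero remainder t^3 + 13t^2 + 132t + 384 is already monic.

t^3 + 13t^2 + 132t + 384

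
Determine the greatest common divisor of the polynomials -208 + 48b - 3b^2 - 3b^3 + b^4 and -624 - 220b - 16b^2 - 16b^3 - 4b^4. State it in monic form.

52 + b + b^2 + b^3

By polynomial division,
  b^4 - 3b^3 - 3b^2 + 48b - 208 = (-1/4)(-4b^4 - 16b^3 - 16b^2 - 220b - 624) + (-7b^3 - 7b^2 - 7b - 364)
  -4b^4 - 16b^3 - 16b^2 - 220b - 624 = ((4/7)b + 12/7)(-7b^3 - 7b^2 - 7b - 364) + (0)
Last nonzero remainder: -7b^3 - 7b^2 - 7b - 364. Dividing through by -7 gives the monic gcd b^3 + b^2 + b + 52.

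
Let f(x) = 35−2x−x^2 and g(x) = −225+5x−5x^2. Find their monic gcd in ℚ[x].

By polynomial division,
  −x^2−2x+35 = (1/5)(−5x^2+5x−225) + (−3x+80)
  −5x^2+5x−225 = ((5/3)x+385/9)(−3x+80) + (−32825/9)
  −3x+80 = ((27/32825)x−144/6565)(−32825/9) + (0)
The last nonzero remainder is the constant −32825/9, so the polynomials are coprime and gcd = 1.

1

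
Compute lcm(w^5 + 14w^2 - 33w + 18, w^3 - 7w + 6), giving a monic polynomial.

w^6 - 2w^5 + 14w^3 - 61w^2 + 84w - 36

Repeated division with remainder:
  w^5 + 14w^2 - 33w + 18 = (w^2 + 7)(w^3 - 7w + 6) + (8w^2 + 16w - 24)
  w^3 - 7w + 6 = ((1/8)w - 1/4)(8w^2 + 16w - 24) + (0)
Last nonzero remainder: 8w^2 + 16w - 24. Dividing through by 8 gives the monic gcd w^2 + 2w - 3.
Then lcm(f, g) = f·g / gcd(f, g); expanding and making the result monic gives the answer.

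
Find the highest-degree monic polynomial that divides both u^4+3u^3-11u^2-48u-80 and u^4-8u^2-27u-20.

u^3-u^2-7u-20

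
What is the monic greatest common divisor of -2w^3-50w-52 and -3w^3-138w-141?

Euclidean algorithm in ℚ[w]:
  -2w^3-50w-52 = (2/3)(-3w^3-138w-141) + (42w+42)
  -3w^3-138w-141 = (-(1/14)w^2+(1/14)w-47/14)(42w+42) + (0)
Last nonzero remainder: 42w+42. Dividing through by 42 gives the monic gcd w+1.

w+1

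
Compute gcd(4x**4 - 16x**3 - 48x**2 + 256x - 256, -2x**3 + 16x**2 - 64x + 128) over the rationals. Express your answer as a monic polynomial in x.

Repeated division with remainder:
  4x**4 - 16x**3 - 48x**2 + 256x - 256 = (-2x - 8)(-2x**3 + 16x**2 - 64x + 128) + (-48x**2 + 768)
  -2x**3 + 16x**2 - 64x + 128 = ((1/24)x - 1/3)(-48x**2 + 768) + (-96x + 384)
  -48x**2 + 768 = ((1/2)x + 2)(-96x + 384) + (0)
Last nonzero remainder: -96x + 384. Dividing through by -96 gives the monic gcd x - 4.

x - 4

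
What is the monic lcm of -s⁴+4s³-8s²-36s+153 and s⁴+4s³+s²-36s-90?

s⁶+2s⁴+28s³+71s²-252s-1530

By polynomial division,
  -s⁴+4s³-8s²-36s+153 = (-1)(s⁴+4s³+s²-36s-90) + (8s³-7s²-72s+63)
  s⁴+4s³+s²-36s-90 = ((1/8)s+39/64)(8s³-7s²-72s+63) + ((913/64)s²-8217/64)
  8s³-7s²-72s+63 = ((512/913)s-448/913)((913/64)s²-8217/64) + (0)
Last nonzero remainder: (913/64)s²-8217/64. Dividing through by 913/64 gives the monic gcd s²-9.
Then lcm(f, g) = f·g / gcd(f, g); expanding and making the result monic gives the answer.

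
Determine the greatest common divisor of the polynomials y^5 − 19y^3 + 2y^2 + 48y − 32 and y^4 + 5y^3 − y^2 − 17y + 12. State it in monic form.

y^3 + 2y^2 − 7y + 4

By polynomial division,
  y^5 − 19y^3 + 2y^2 + 48y − 32 = (y − 5)(y^4 + 5y^3 − y^2 − 17y + 12) + (7y^3 + 14y^2 − 49y + 28)
  y^4 + 5y^3 − y^2 − 17y + 12 = ((1/7)y + 3/7)(7y^3 + 14y^2 − 49y + 28) + (0)
Last nonzero remainder: 7y^3 + 14y^2 − 49y + 28. Dividing through by 7 gives the monic gcd y^3 + 2y^2 − 7y + 4.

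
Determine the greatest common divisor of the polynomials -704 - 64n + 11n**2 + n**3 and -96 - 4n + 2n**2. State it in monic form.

By polynomial division,
  n**3 + 11n**2 - 64n - 704 = ((1/2)n + 13/2)(2n**2 - 4n - 96) + (10n - 80)
  2n**2 - 4n - 96 = ((1/5)n + 6/5)(10n - 80) + (0)
Last nonzero remainder: 10n - 80. Dividing through by 10 gives the monic gcd n - 8.

-8 + n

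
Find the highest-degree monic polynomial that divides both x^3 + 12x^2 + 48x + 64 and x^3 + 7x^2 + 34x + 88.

Repeated division with remainder:
  x^3 + 12x^2 + 48x + 64 = (x^3 + 7x^2 + 34x + 88) + (5x^2 + 14x − 24)
  x^3 + 7x^2 + 34x + 88 = ((1/5)x + 21/25)(5x^2 + 14x − 24) + ((676/25)x + 2704/25)
  5x^2 + 14x − 24 = ((125/676)x − 75/338)((676/25)x + 2704/25) + (0)
Last nonzero remainder: (676/25)x + 2704/25. Dividing through by 676/25 gives the monic gcd x + 4.

x + 4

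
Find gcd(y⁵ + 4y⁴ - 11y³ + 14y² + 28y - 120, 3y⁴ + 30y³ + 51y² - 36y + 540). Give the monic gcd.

Euclidean algorithm in ℚ[y]:
  y⁵ + 4y⁴ - 11y³ + 14y² + 28y - 120 = ((1/3)y - 2)(3y⁴ + 30y³ + 51y² - 36y + 540) + (32y³ + 128y² - 224y + 960)
  3y⁴ + 30y³ + 51y² - 36y + 540 = ((3/32)y + 9/16)(32y³ + 128y² - 224y + 960) + (0)
Last nonzero remainder: 32y³ + 128y² - 224y + 960. Dividing through by 32 gives the monic gcd y³ + 4y² - 7y + 30.

y³ + 4y² - 7y + 30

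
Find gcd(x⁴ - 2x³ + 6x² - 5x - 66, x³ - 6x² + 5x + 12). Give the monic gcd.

By polynomial division,
  x⁴ - 2x³ + 6x² - 5x - 66 = (x + 4)(x³ - 6x² + 5x + 12) + (25x² - 37x - 114)
  x³ - 6x² + 5x + 12 = ((1/25)x - 113/625)(25x² - 37x - 114) + ((1794/625)x - 5382/625)
  25x² - 37x - 114 = ((15625/1794)x + 11875/897)((1794/625)x - 5382/625) + (0)
Last nonzero remainder: (1794/625)x - 5382/625. Dividing through by 1794/625 gives the monic gcd x - 3.

x - 3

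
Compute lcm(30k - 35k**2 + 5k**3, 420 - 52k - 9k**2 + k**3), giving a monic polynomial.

Euclidean algorithm in ℚ[k]:
  5k**3 - 35k**2 + 30k = (5)(k**3 - 9k**2 - 52k + 420) + (10k**2 + 290k - 2100)
  k**3 - 9k**2 - 52k + 420 = ((1/10)k - 19/5)(10k**2 + 290k - 2100) + (1260k - 7560)
  10k**2 + 290k - 2100 = ((1/126)k + 5/18)(1260k - 7560) + (0)
Last nonzero remainder: 1260k - 7560. Dividing through by 1260 gives the monic gcd k - 6.
Then lcm(f, g) = f·g / gcd(f, g); expanding and making the result monic gives the answer.

-420k + 472k**2 - 43k**3 - 10k**4 + k**5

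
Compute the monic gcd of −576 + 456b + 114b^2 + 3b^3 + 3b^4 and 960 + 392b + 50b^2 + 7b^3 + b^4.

Euclidean algorithm in ℚ[b]:
  3b^4 + 3b^3 + 114b^2 + 456b − 576 = (3)(b^4 + 7b^3 + 50b^2 + 392b + 960) + (−18b^3 − 36b^2 − 720b − 3456)
  b^4 + 7b^3 + 50b^2 + 392b + 960 = (−(1/18)b − 5/18)(−18b^3 − 36b^2 − 720b − 3456) + (0)
Last nonzero remainder: −18b^3 − 36b^2 − 720b − 3456. Dividing through by −18 gives the monic gcd b^3 + 2b^2 + 40b + 192.

192 + 40b + 2b^2 + b^3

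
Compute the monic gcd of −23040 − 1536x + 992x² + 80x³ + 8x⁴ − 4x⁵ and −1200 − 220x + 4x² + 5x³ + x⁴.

Euclidean algorithm in ℚ[x]:
  −4x⁵ + 8x⁴ + 80x³ + 992x² − 1536x − 23040 = (−4x + 28)(x⁴ + 5x³ + 4x² − 220x − 1200) + (−44x³ − 176x + 10560)
  x⁴ + 5x³ + 4x² − 220x − 1200 = (−(1/44)x − 5/44)(−44x³ − 176x + 10560) + (0)
Last nonzero remainder: −44x³ − 176x + 10560. Dividing through by −44 gives the monic gcd x³ + 4x − 240.

−240 + 4x + x³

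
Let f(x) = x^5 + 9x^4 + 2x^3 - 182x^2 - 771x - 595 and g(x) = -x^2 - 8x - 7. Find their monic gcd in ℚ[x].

Euclidean algorithm in ℚ[x]:
  x^5 + 9x^4 + 2x^3 - 182x^2 - 771x - 595 = (-x^3 - x^2 + 13x + 85)(-x^2 - 8x - 7) + (0)
Last nonzero remainder: -x^2 - 8x - 7. Dividing through by -1 gives the monic gcd x^2 + 8x + 7.

x^2 + 8x + 7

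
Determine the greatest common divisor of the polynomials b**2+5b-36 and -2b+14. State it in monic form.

Repeated division with remainder:
  b**2+5b-36 = (-(1/2)b-6)(-2b+14) + (48)
  -2b+14 = (-(1/24)b+7/24)(48) + (0)
The last nonzero remainder is the constant 48, so the polynomials are coprime and gcd = 1.

1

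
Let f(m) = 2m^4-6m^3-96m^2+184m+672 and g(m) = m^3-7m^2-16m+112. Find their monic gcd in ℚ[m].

m^2-11m+28

By polynomial division,
  2m^4-6m^3-96m^2+184m+672 = (2m+8)(m^3-7m^2-16m+112) + (-8m^2+88m-224)
  m^3-7m^2-16m+112 = (-(1/8)m-1/2)(-8m^2+88m-224) + (0)
Last nonzero remainder: -8m^2+88m-224. Dividing through by -8 gives the monic gcd m^2-11m+28.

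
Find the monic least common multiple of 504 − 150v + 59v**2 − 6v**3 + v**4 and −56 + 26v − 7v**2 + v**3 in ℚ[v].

−2016 + 1104v − 386v**2 + 83v**3 − 10v**4 + v**5

Repeated division with remainder:
  v**4 − 6v**3 + 59v**2 − 150v + 504 = (v + 1)(v**3 − 7v**2 + 26v − 56) + (40v**2 − 120v + 560)
  v**3 − 7v**2 + 26v − 56 = ((1/40)v − 1/10)(40v**2 − 120v + 560) + (0)
Last nonzero remainder: 40v**2 − 120v + 560. Dividing through by 40 gives the monic gcd v**2 − 3v + 14.
Then lcm(f, g) = f·g / gcd(f, g); expanding and making the result monic gives the answer.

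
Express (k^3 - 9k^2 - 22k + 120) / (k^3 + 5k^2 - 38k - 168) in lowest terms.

(k^2 - 13k + 30)/(k^2 + k - 42)

By polynomial division,
  k^3 - 9k^2 - 22k + 120 = (k^3 + 5k^2 - 38k - 168) + (-14k^2 + 16k + 288)
  k^3 + 5k^2 - 38k - 168 = (-(1/14)k - 43/98)(-14k^2 + 16k + 288) + (-(510/49)k - 2040/49)
  -14k^2 + 16k + 288 = ((343/255)k - 588/85)(-(510/49)k - 2040/49) + (0)
Last nonzero remainder: -(510/49)k - 2040/49. Dividing through by -510/49 gives the monic gcd k + 4.
Cancel k + 4 from numerator and denominator to get the reduced form.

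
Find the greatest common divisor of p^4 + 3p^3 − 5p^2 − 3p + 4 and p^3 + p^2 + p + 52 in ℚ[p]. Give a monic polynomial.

p + 4

Repeated division with remainder:
  p^4 + 3p^3 − 5p^2 − 3p + 4 = (p + 2)(p^3 + p^2 + p + 52) + (−8p^2 − 57p − 100)
  p^3 + p^2 + p + 52 = (−(1/8)p + 49/64)(−8p^2 − 57p − 100) + ((2057/64)p + 2057/16)
  −8p^2 − 57p − 100 = (−(512/2057)p − 1600/2057)((2057/64)p + 2057/16) + (0)
Last nonzero remainder: (2057/64)p + 2057/16. Dividing through by 2057/64 gives the monic gcd p + 4.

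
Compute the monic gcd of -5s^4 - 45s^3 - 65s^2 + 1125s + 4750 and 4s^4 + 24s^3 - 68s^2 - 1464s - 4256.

s^2 + 9s + 38

By polynomial division,
  -5s^4 - 45s^3 - 65s^2 + 1125s + 4750 = (-5/4)(4s^4 + 24s^3 - 68s^2 - 1464s - 4256) + (-15s^3 - 150s^2 - 705s - 570)
  4s^4 + 24s^3 - 68s^2 - 1464s - 4256 = (-(4/15)s + 16/15)(-15s^3 - 150s^2 - 705s - 570) + (-96s^2 - 864s - 3648)
  -15s^3 - 150s^2 - 705s - 570 = ((5/32)s + 5/32)(-96s^2 - 864s - 3648) + (0)
Last nonzero remainder: -96s^2 - 864s - 3648. Dividing through by -96 gives the monic gcd s^2 + 9s + 38.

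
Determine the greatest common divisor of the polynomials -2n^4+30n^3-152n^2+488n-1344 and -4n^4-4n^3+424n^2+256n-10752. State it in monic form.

By polynomial division,
  -2n^4+30n^3-152n^2+488n-1344 = (1/2)(-4n^4-4n^3+424n^2+256n-10752) + (32n^3-364n^2+360n+4032)
  -4n^4-4n^3+424n^2+256n-10752 = (-(1/8)n-99/64)(32n^3-364n^2+360n+4032) + (-(1505/16)n^2+(10535/8)n-4515)
  32n^3-364n^2+360n+4032 = (-(512/1505)n-192/215)(-(1505/16)n^2+(10535/8)n-4515) + (0)
Last nonzero remainder: -(1505/16)n^2+(10535/8)n-4515. Dividing through by -1505/16 gives the monic gcd n^2-14n+48.

n^2-14n+48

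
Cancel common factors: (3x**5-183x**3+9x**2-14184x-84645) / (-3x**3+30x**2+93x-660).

Apply the Euclidean algorithm:
  3x**5-183x**3+9x**2-14184x-84645 = (-x**2-10x-70)(-3x**3+30x**2+93x-660) + (2379x**2-14274x-130845)
  -3x**3+30x**2+93x-660 = (-(1/793)x+4/793)(2379x**2-14274x-130845) + (0)
Last nonzero remainder: 2379x**2-14274x-130845. Dividing through by 2379 gives the monic gcd x**2-6x-55.
Cancel x**2-6x-55 from numerator and denominator to get the reduced form.

(-x**3-6x**2-30x-513)/(x-4)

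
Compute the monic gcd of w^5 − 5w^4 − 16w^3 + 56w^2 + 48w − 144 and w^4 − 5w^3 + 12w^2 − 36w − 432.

Repeated division with remainder:
  w^5 − 5w^4 − 16w^3 + 56w^2 + 48w − 144 = (w)(w^4 − 5w^3 + 12w^2 − 36w − 432) + (−28w^3 + 92w^2 + 480w − 144)
  w^4 − 5w^3 + 12w^2 − 36w − 432 = (−(1/28)w + 3/49)(−28w^3 + 92w^2 + 480w − 144) + ((1152/49)w^2 − (3456/49)w − 20736/49)
  −28w^3 + 92w^2 + 480w − 144 = (−(343/288)w + 49/144)((1152/49)w^2 − (3456/49)w − 20736/49) + (0)
Last nonzero remainder: (1152/49)w^2 − (3456/49)w − 20736/49. Dividing through by 1152/49 gives the monic gcd w^2 − 3w − 18.

w^2 − 3w − 18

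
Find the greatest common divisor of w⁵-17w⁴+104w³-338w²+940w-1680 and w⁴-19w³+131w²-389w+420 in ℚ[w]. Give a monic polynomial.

w²-11w+28

By polynomial division,
  w⁵-17w⁴+104w³-338w²+940w-1680 = (w+2)(w⁴-19w³+131w²-389w+420) + (11w³-211w²+1298w-2520)
  w⁴-19w³+131w²-389w+420 = ((1/11)w+2/121)(11w³-211w²+1298w-2520) + ((1995/121)w²-(1995/11)w+55860/121)
  11w³-211w²+1298w-2520 = ((1331/1995)w-726/133)((1995/121)w²-(1995/11)w+55860/121) + (0)
Last nonzero remainder: (1995/121)w²-(1995/11)w+55860/121. Dividing through by 1995/121 gives the monic gcd w²-11w+28.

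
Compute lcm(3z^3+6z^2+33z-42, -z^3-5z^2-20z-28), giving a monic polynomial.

z^4+4z^3+15z^2+8z-28

Apply the Euclidean algorithm:
  3z^3+6z^2+33z-42 = (-3)(-z^3-5z^2-20z-28) + (-9z^2-27z-126)
  -z^3-5z^2-20z-28 = ((1/9)z+2/9)(-9z^2-27z-126) + (0)
Last nonzero remainder: -9z^2-27z-126. Dividing through by -9 gives the monic gcd z^2+3z+14.
Then lcm(f, g) = f·g / gcd(f, g); expanding and making the result monic gives the answer.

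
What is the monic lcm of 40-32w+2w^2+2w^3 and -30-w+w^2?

Apply the Euclidean algorithm:
  2w^3+2w^2-32w+40 = (2w+4)(w^2-w-30) + (32w+160)
  w^2-w-30 = ((1/32)w-3/16)(32w+160) + (0)
Last nonzero remainder: 32w+160. Dividing through by 32 gives the monic gcd w+5.
Then lcm(f, g) = f·g / gcd(f, g); expanding and making the result monic gives the answer.

-120+116w-22w^2-5w^3+w^4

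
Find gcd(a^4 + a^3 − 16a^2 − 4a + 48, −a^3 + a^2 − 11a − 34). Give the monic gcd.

a + 2

Euclidean algorithm in ℚ[a]:
  a^4 + a^3 − 16a^2 − 4a + 48 = (−a − 2)(−a^3 + a^2 − 11a − 34) + (−25a^2 − 60a − 20)
  −a^3 + a^2 − 11a − 34 = ((1/25)a − 17/125)(−25a^2 − 60a − 20) + (−(459/25)a − 918/25)
  −25a^2 − 60a − 20 = ((625/459)a + 250/459)(−(459/25)a − 918/25) + (0)
Last nonzero remainder: −(459/25)a − 918/25. Dividing through by −459/25 gives the monic gcd a + 2.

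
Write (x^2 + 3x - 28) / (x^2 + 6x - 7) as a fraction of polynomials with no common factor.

Euclidean algorithm in ℚ[x]:
  x^2 + 3x - 28 = (x^2 + 6x - 7) + (-3x - 21)
  x^2 + 6x - 7 = (-(1/3)x + 1/3)(-3x - 21) + (0)
Last nonzero remainder: -3x - 21. Dividing through by -3 gives the monic gcd x + 7.
Cancel x + 7 from numerator and denominator to get the reduced form.

(x - 4)/(x - 1)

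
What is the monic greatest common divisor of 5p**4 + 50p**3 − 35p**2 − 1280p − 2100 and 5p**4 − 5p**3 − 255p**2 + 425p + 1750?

p**3 + 4p**2 − 31p − 70

Repeated division with remainder:
  5p**4 + 50p**3 − 35p**2 − 1280p − 2100 = (5p**4 − 5p**3 − 255p**2 + 425p + 1750) + (55p**3 + 220p**2 − 1705p − 3850)
  5p**4 − 5p**3 − 255p**2 + 425p + 1750 = ((1/11)p − 5/11)(55p**3 + 220p**2 − 1705p − 3850) + (0)
Last nonzero remainder: 55p**3 + 220p**2 − 1705p − 3850. Dividing through by 55 gives the monic gcd p**3 + 4p**2 − 31p − 70.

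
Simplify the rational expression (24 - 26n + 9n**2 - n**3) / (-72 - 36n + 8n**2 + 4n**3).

Apply the Euclidean algorithm:
  -n**3 + 9n**2 - 26n + 24 = (-1/4)(4n**3 + 8n**2 - 36n - 72) + (11n**2 - 35n + 6)
  4n**3 + 8n**2 - 36n - 72 = ((4/11)n + 228/121)(11n**2 - 35n + 6) + ((3360/121)n - 10080/121)
  11n**2 - 35n + 6 = ((1331/3360)n - 121/1680)((3360/121)n - 10080/121) + (0)
Last nonzero remainder: (3360/121)n - 10080/121. Dividing through by 3360/121 gives the monic gcd n - 3.
Cancel n - 3 from numerator and denominator to get the reduced form.

(-8 + 6n - n**2)/(24 + 20n + 4n**2)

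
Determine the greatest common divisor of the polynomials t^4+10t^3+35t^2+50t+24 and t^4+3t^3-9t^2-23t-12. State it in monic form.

t^2+5t+4

Euclidean algorithm in ℚ[t]:
  t^4+10t^3+35t^2+50t+24 = (t^4+3t^3-9t^2-23t-12) + (7t^3+44t^2+73t+36)
  t^4+3t^3-9t^2-23t-12 = ((1/7)t-23/49)(7t^3+44t^2+73t+36) + ((60/49)t^2+(300/49)t+240/49)
  7t^3+44t^2+73t+36 = ((343/60)t+147/20)((60/49)t^2+(300/49)t+240/49) + (0)
Last nonzero remainder: (60/49)t^2+(300/49)t+240/49. Dividing through by 60/49 gives the monic gcd t^2+5t+4.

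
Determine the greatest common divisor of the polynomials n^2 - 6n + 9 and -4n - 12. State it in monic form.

Repeated division with remainder:
  n^2 - 6n + 9 = (-(1/4)n + 9/4)(-4n - 12) + (36)
  -4n - 12 = (-(1/9)n - 1/3)(36) + (0)
The last nonzero remainder is the constant 36, so the polynomials are coprime and gcd = 1.

1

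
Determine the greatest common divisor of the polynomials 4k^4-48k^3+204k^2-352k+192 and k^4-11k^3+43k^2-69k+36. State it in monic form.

k^3-8k^2+19k-12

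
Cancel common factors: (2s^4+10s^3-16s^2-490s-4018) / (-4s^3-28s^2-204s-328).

(-s^2+49)/(2s+4)

Euclidean algorithm in ℚ[s]:
  2s^4+10s^3-16s^2-490s-4018 = (-(1/2)s+1)(-4s^3-28s^2-204s-328) + (-90s^2-450s-3690)
  -4s^3-28s^2-204s-328 = ((2/45)s+4/45)(-90s^2-450s-3690) + (0)
Last nonzero remainder: -90s^2-450s-3690. Dividing through by -90 gives the monic gcd s^2+5s+41.
Cancel s^2+5s+41 from numerator and denominator to get the reduced form.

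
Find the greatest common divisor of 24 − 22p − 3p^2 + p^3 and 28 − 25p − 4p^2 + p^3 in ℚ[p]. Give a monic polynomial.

Repeated division with remainder:
  p^3 − 3p^2 − 22p + 24 = (p^3 − 4p^2 − 25p + 28) + (p^2 + 3p − 4)
  p^3 − 4p^2 − 25p + 28 = (p − 7)(p^2 + 3p − 4) + (0)
The last nonzero remainder p^2 + 3p − 4 is already monic.

−4 + 3p + p^2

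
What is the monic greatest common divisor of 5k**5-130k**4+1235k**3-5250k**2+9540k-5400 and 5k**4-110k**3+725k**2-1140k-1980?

Apply the Euclidean algorithm:
  5k**5-130k**4+1235k**3-5250k**2+9540k-5400 = (k-4)(5k**4-110k**3+725k**2-1140k-1980) + (70k**3-1210k**2+6960k-13320)
  5k**4-110k**3+725k**2-1140k-1980 = ((1/14)k-33/98)(70k**3-1210k**2+6960k-13320) + (-(8800/49)k**2+(105600/49)k-316800/49)
  70k**3-1210k**2+6960k-13320 = (-(343/880)k+1813/880)(-(8800/49)k**2+(105600/49)k-316800/49) + (0)
Last nonzero remainder: -(8800/49)k**2+(105600/49)k-316800/49. Dividing through by -8800/49 gives the monic gcd k**2-12k+36.

k**2-12k+36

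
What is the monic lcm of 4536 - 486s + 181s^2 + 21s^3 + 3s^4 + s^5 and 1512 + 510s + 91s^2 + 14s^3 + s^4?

By polynomial division,
  s^5 + 3s^4 + 21s^3 + 181s^2 - 486s + 4536 = (s - 11)(s^4 + 14s^3 + 91s^2 + 510s + 1512) + (84s^3 + 672s^2 + 3612s + 21168)
  s^4 + 14s^3 + 91s^2 + 510s + 1512 = ((1/84)s + 1/14)(84s^3 + 672s^2 + 3612s + 21168) + (0)
Last nonzero remainder: 84s^3 + 672s^2 + 3612s + 21168. Dividing through by 84 gives the monic gcd s^3 + 8s^2 + 43s + 252.
Then lcm(f, g) = f·g / gcd(f, g); expanding and making the result monic gives the answer.

27216 + 1620s + 600s^2 + 307s^3 + 39s^4 + 9s^5 + s^6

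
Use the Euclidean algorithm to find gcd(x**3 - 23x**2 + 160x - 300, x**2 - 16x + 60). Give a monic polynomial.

Repeated division with remainder:
  x**3 - 23x**2 + 160x - 300 = (x - 7)(x**2 - 16x + 60) + (-12x + 120)
  x**2 - 16x + 60 = (-(1/12)x + 1/2)(-12x + 120) + (0)
Last nonzero remainder: -12x + 120. Dividing through by -12 gives the monic gcd x - 10.

x - 10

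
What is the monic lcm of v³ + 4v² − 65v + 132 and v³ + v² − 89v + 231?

v⁴ − 3v³ − 93v² + 587v − 924

Repeated division with remainder:
  v³ + 4v² − 65v + 132 = (v³ + v² − 89v + 231) + (3v² + 24v − 99)
  v³ + v² − 89v + 231 = ((1/3)v − 7/3)(3v² + 24v − 99) + (0)
Last nonzero remainder: 3v² + 24v − 99. Dividing through by 3 gives the monic gcd v² + 8v − 33.
Then lcm(f, g) = f·g / gcd(f, g); expanding and making the result monic gives the answer.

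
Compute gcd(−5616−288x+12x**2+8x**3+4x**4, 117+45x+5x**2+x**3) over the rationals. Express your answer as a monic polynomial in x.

39+2x+x**2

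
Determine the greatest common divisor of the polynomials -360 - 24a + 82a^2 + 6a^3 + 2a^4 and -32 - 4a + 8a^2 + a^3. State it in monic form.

Repeated division with remainder:
  2a^4 + 6a^3 + 82a^2 - 24a - 360 = (2a - 10)(a^3 + 8a^2 - 4a - 32) + (170a^2 - 680)
  a^3 + 8a^2 - 4a - 32 = ((1/170)a + 4/85)(170a^2 - 680) + (0)
Last nonzero remainder: 170a^2 - 680. Dividing through by 170 gives the monic gcd a^2 - 4.

-4 + a^2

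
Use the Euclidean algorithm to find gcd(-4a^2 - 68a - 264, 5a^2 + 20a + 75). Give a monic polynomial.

1

Repeated division with remainder:
  -4a^2 - 68a - 264 = (-4/5)(5a^2 + 20a + 75) + (-52a - 204)
  5a^2 + 20a + 75 = (-(5/52)a - 5/676)(-52a - 204) + (12420/169)
  -52a - 204 = (-(2197/3105)a - 2873/1035)(12420/169) + (0)
The last nonzero remainder is the constant 12420/169, so the polynomials are coprime and gcd = 1.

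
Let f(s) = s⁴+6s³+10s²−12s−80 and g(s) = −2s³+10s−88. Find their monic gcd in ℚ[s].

s+4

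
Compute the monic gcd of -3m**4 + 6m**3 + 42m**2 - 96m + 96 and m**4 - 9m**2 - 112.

By polynomial division,
  -3m**4 + 6m**3 + 42m**2 - 96m + 96 = (-3)(m**4 - 9m**2 - 112) + (6m**3 + 15m**2 - 96m - 240)
  m**4 - 9m**2 - 112 = ((1/6)m - 5/12)(6m**3 + 15m**2 - 96m - 240) + ((53/4)m**2 - 212)
  6m**3 + 15m**2 - 96m - 240 = ((24/53)m + 60/53)((53/4)m**2 - 212) + (0)
Last nonzero remainder: (53/4)m**2 - 212. Dividing through by 53/4 gives the monic gcd m**2 - 16.

m**2 - 16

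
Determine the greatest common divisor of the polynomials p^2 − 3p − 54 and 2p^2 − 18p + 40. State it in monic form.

Euclidean algorithm in ℚ[p]:
  p^2 − 3p − 54 = (1/2)(2p^2 − 18p + 40) + (6p − 74)
  2p^2 − 18p + 40 = ((1/3)p + 10/9)(6p − 74) + (1100/9)
  6p − 74 = ((27/550)p − 333/550)(1100/9) + (0)
The last nonzero remainder is the constant 1100/9, so the polynomials are coprime and gcd = 1.

1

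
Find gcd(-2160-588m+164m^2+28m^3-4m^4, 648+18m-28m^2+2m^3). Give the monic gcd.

Apply the Euclidean algorithm:
  -4m^4+28m^3+164m^2-588m-2160 = (-2m-14)(2m^3-28m^2+18m+648) + (-192m^2+960m+6912)
  2m^3-28m^2+18m+648 = (-(1/96)m+3/32)(-192m^2+960m+6912) + (0)
Last nonzero remainder: -192m^2+960m+6912. Dividing through by -192 gives the monic gcd m^2-5m-36.

-36-5m+m^2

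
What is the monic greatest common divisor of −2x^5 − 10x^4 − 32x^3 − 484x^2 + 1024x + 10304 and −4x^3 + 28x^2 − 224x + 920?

Repeated division with remainder:
  −2x^5 − 10x^4 − 32x^3 − 484x^2 + 1024x + 10304 = ((1/2)x^2 + 6x + 22)(−4x^3 + 28x^2 − 224x + 920) + (−216x^2 + 432x − 9936)
  −4x^3 + 28x^2 − 224x + 920 = ((1/54)x − 5/54)(−216x^2 + 432x − 9936) + (0)
Last nonzero remainder: −216x^2 + 432x − 9936. Dividing through by −216 gives the monic gcd x^2 − 2x + 46.

x^2 − 2x + 46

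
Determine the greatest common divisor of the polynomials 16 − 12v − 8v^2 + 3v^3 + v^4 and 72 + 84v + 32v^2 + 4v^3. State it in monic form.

2 + v

Repeated division with remainder:
  v^4 + 3v^3 − 8v^2 − 12v + 16 = ((1/4)v − 5/4)(4v^3 + 32v^2 + 84v + 72) + (11v^2 + 75v + 106)
  4v^3 + 32v^2 + 84v + 72 = ((4/11)v + 52/121)(11v^2 + 75v + 106) + ((1600/121)v + 3200/121)
  11v^2 + 75v + 106 = ((1331/1600)v + 6413/1600)((1600/121)v + 3200/121) + (0)
Last nonzero remainder: (1600/121)v + 3200/121. Dividing through by 1600/121 gives the monic gcd v + 2.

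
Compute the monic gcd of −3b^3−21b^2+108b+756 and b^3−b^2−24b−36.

Repeated division with remainder:
  −3b^3−21b^2+108b+756 = (−3)(b^3−b^2−24b−36) + (−24b^2+36b+648)
  b^3−b^2−24b−36 = (−(1/24)b−1/48)(−24b^2+36b+648) + ((15/4)b−45/2)
  −24b^2+36b+648 = (−(32/5)b−144/5)((15/4)b−45/2) + (0)
Last nonzero remainder: (15/4)b−45/2. Dividing through by 15/4 gives the monic gcd b−6.

b−6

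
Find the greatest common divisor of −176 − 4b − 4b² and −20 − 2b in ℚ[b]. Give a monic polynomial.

1

By polynomial division,
  −4b² − 4b − 176 = (2b − 18)(−2b − 20) + (−536)
  −2b − 20 = ((1/268)b + 5/134)(−536) + (0)
The last nonzero remainder is the constant −536, so the polynomials are coprime and gcd = 1.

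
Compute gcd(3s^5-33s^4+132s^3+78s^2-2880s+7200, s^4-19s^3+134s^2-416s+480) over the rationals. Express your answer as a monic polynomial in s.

Repeated division with remainder:
  3s^5-33s^4+132s^3+78s^2-2880s+7200 = (3s+24)(s^4-19s^3+134s^2-416s+480) + (186s^3-1890s^2+5664s-4320)
  s^4-19s^3+134s^2-416s+480 = ((1/186)s-137/2883)(186s^3-1890s^2+5664s-4320) + ((13200/961)s^2-(118800/961)s+264000/961)
  186s^3-1890s^2+5664s-4320 = ((29791/2200)s-8649/550)((13200/961)s^2-(118800/961)s+264000/961) + (0)
Last nonzero remainder: (13200/961)s^2-(118800/961)s+264000/961. Dividing through by 13200/961 gives the monic gcd s^2-9s+20.

s^2-9s+20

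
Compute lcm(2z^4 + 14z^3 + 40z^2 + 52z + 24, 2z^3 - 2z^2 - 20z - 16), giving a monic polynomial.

Euclidean algorithm in ℚ[z]:
  2z^4 + 14z^3 + 40z^2 + 52z + 24 = (z + 8)(2z^3 - 2z^2 - 20z - 16) + (76z^2 + 228z + 152)
  2z^3 - 2z^2 - 20z - 16 = ((1/38)z - 2/19)(76z^2 + 228z + 152) + (0)
Last nonzero remainder: 76z^2 + 228z + 152. Dividing through by 76 gives the monic gcd z^2 + 3z + 2.
Then lcm(f, g) = f·g / gcd(f, g); expanding and making the result monic gives the answer.

z^5 + 3z^4 - 8z^3 - 54z^2 - 92z - 48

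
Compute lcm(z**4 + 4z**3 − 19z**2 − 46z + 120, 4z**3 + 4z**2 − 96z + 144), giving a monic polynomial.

By polynomial division,
  z**4 + 4z**3 − 19z**2 − 46z + 120 = ((1/4)z + 3/4)(4z**3 + 4z**2 − 96z + 144) + (2z**2 − 10z + 12)
  4z**3 + 4z**2 − 96z + 144 = (2z + 12)(2z**2 − 10z + 12) + (0)
Last nonzero remainder: 2z**2 − 10z + 12. Dividing through by 2 gives the monic gcd z**2 − 5z + 6.
Then lcm(f, g) = f·g / gcd(f, g); expanding and making the result monic gives the answer.

z**5 + 10z**4 + 5z**3 − 160z**2 − 156z + 720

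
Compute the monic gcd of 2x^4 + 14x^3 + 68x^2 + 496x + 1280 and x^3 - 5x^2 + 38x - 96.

x^2 - 2x + 32

Apply the Euclidean algorithm:
  2x^4 + 14x^3 + 68x^2 + 496x + 1280 = (2x + 24)(x^3 - 5x^2 + 38x - 96) + (112x^2 - 224x + 3584)
  x^3 - 5x^2 + 38x - 96 = ((1/112)x - 3/112)(112x^2 - 224x + 3584) + (0)
Last nonzero remainder: 112x^2 - 224x + 3584. Dividing through by 112 gives the monic gcd x^2 - 2x + 32.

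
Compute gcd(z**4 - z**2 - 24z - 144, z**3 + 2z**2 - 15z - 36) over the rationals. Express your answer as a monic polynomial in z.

Repeated division with remainder:
  z**4 - z**2 - 24z - 144 = (z - 2)(z**3 + 2z**2 - 15z - 36) + (18z**2 - 18z - 216)
  z**3 + 2z**2 - 15z - 36 = ((1/18)z + 1/6)(18z**2 - 18z - 216) + (0)
Last nonzero remainder: 18z**2 - 18z - 216. Dividing through by 18 gives the monic gcd z**2 - z - 12.

z**2 - z - 12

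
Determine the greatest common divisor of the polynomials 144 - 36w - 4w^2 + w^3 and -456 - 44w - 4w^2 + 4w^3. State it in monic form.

-6 + w

By polynomial division,
  w^3 - 4w^2 - 36w + 144 = (1/4)(4w^3 - 4w^2 - 44w - 456) + (-3w^2 - 25w + 258)
  4w^3 - 4w^2 - 44w - 456 = (-(4/3)w + 112/9)(-3w^2 - 25w + 258) + ((5500/9)w - 11000/3)
  -3w^2 - 25w + 258 = (-(27/5500)w - 387/5500)((5500/9)w - 11000/3) + (0)
Last nonzero remainder: (5500/9)w - 11000/3. Dividing through by 5500/9 gives the monic gcd w - 6.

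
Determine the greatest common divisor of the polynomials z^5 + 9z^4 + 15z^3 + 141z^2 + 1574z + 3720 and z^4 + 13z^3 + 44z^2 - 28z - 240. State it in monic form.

z^3 + 15z^2 + 74z + 120

Euclidean algorithm in ℚ[z]:
  z^5 + 9z^4 + 15z^3 + 141z^2 + 1574z + 3720 = (z - 4)(z^4 + 13z^3 + 44z^2 - 28z - 240) + (23z^3 + 345z^2 + 1702z + 2760)
  z^4 + 13z^3 + 44z^2 - 28z - 240 = ((1/23)z - 2/23)(23z^3 + 345z^2 + 1702z + 2760) + (0)
Last nonzero remainder: 23z^3 + 345z^2 + 1702z + 2760. Dividing through by 23 gives the monic gcd z^3 + 15z^2 + 74z + 120.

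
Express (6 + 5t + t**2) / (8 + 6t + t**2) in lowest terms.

(3 + t)/(4 + t)

Repeated division with remainder:
  t**2 + 5t + 6 = (t**2 + 6t + 8) + (−t − 2)
  t**2 + 6t + 8 = (−t − 4)(−t − 2) + (0)
Last nonzero remainder: −t − 2. Dividing through by −1 gives the monic gcd t + 2.
Cancel t + 2 from numerator and denominator to get the reduced form.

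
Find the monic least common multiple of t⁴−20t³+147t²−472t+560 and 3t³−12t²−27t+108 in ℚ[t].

t⁶−20t⁵+138t⁴−292t³−763t²+4248t−5040

Repeated division with remainder:
  t⁴−20t³+147t²−472t+560 = ((1/3)t−16/3)(3t³−12t²−27t+108) + (92t²−652t+1136)
  3t³−12t²−27t+108 = ((3/92)t+213/2116)(92t²−652t+1136) + ((840/529)t−3360/529)
  92t²−652t+1136 = ((12167/210)t−37559/210)((840/529)t−3360/529) + (0)
Last nonzero remainder: (840/529)t−3360/529. Dividing through by 840/529 gives the monic gcd t−4.
Then lcm(f, g) = f·g / gcd(f, g); expanding and making the result monic gives the answer.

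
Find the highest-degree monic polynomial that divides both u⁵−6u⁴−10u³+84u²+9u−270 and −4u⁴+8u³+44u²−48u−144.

u³−4u²−3u+18

Apply the Euclidean algorithm:
  u⁵−6u⁴−10u³+84u²+9u−270 = (−(1/4)u+1)(−4u⁴+8u³+44u²−48u−144) + (−7u³+28u²+21u−126)
  −4u⁴+8u³+44u²−48u−144 = ((4/7)u+8/7)(−7u³+28u²+21u−126) + (0)
Last nonzero remainder: −7u³+28u²+21u−126. Dividing through by −7 gives the monic gcd u³−4u²−3u+18.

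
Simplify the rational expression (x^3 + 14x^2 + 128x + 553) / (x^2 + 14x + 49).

(x^2 + 7x + 79)/(x + 7)

Repeated division with remainder:
  x^3 + 14x^2 + 128x + 553 = (x)(x^2 + 14x + 49) + (79x + 553)
  x^2 + 14x + 49 = ((1/79)x + 7/79)(79x + 553) + (0)
Last nonzero remainder: 79x + 553. Dividing through by 79 gives the monic gcd x + 7.
Cancel x + 7 from numerator and denominator to get the reduced form.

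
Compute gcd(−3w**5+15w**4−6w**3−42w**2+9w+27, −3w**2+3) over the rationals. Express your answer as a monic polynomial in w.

w**2−1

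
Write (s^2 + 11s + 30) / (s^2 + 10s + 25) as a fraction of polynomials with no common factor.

(s + 6)/(s + 5)

Repeated division with remainder:
  s^2 + 11s + 30 = (s^2 + 10s + 25) + (s + 5)
  s^2 + 10s + 25 = (s + 5)(s + 5) + (0)
The last nonzero remainder s + 5 is already monic.
Cancel s + 5 from numerator and denominator to get the reduced form.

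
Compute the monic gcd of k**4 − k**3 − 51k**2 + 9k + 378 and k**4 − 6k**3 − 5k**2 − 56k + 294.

By polynomial division,
  k**4 − k**3 − 51k**2 + 9k + 378 = (k**4 − 6k**3 − 5k**2 − 56k + 294) + (5k**3 − 46k**2 + 65k + 84)
  k**4 − 6k**3 − 5k**2 − 56k + 294 = ((1/5)k + 16/25)(5k**3 − 46k**2 + 65k + 84) + ((286/25)k**2 − (572/5)k + 6006/25)
  5k**3 − 46k**2 + 65k + 84 = ((125/286)k + 50/143)((286/25)k**2 − (572/5)k + 6006/25) + (0)
Last nonzero remainder: (286/25)k**2 − (572/5)k + 6006/25. Dividing through by 286/25 gives the monic gcd k**2 − 10k + 21.

k**2 − 10k + 21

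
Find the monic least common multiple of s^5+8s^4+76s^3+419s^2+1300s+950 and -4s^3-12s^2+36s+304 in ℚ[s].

Apply the Euclidean algorithm:
  s^5+8s^4+76s^3+419s^2+1300s+950 = (-(1/4)s^2-(5/4)s-35/2)(-4s^3-12s^2+36s+304) + (330s^2+2310s+6270)
  -4s^3-12s^2+36s+304 = (-(2/165)s+8/165)(330s^2+2310s+6270) + (0)
Last nonzero remainder: 330s^2+2310s+6270. Dividing through by 330 gives the monic gcd s^2+7s+19.
Then lcm(f, g) = f·g / gcd(f, g); expanding and making the result monic gives the answer.

s^6+4s^5+44s^4+115s^3-376s^2-4250s-3800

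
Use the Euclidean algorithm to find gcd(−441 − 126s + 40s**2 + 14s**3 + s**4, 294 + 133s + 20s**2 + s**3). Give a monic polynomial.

49 + 14s + s**2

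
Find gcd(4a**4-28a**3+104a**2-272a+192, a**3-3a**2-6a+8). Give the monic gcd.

Euclidean algorithm in ℚ[a]:
  4a**4-28a**3+104a**2-272a+192 = (4a-16)(a**3-3a**2-6a+8) + (80a**2-400a+320)
  a**3-3a**2-6a+8 = ((1/80)a+1/40)(80a**2-400a+320) + (0)
Last nonzero remainder: 80a**2-400a+320. Dividing through by 80 gives the monic gcd a**2-5a+4.

a**2-5a+4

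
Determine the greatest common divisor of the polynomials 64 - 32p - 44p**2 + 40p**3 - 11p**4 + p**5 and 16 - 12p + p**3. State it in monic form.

4 - 4p + p**2

Euclidean algorithm in ℚ[p]:
  p**5 - 11p**4 + 40p**3 - 44p**2 - 32p + 64 = (p**2 - 11p + 52)(p**3 - 12p + 16) + (-192p**2 + 768p - 768)
  p**3 - 12p + 16 = (-(1/192)p - 1/48)(-192p**2 + 768p - 768) + (0)
Last nonzero remainder: -192p**2 + 768p - 768. Dividing through by -192 gives the monic gcd p**2 - 4p + 4.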